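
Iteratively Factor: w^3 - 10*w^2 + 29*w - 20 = (w - 1)*(w^2 - 9*w + 20) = (w - 5)*(w - 1)*(w - 4)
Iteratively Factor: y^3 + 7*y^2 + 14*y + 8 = (y + 2)*(y^2 + 5*y + 4) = (y + 2)*(y + 4)*(y + 1)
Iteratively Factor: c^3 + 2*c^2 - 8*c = (c - 2)*(c^2 + 4*c) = c*(c - 2)*(c + 4)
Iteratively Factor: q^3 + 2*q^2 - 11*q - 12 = (q + 4)*(q^2 - 2*q - 3) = (q + 1)*(q + 4)*(q - 3)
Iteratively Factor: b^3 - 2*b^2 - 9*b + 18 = (b + 3)*(b^2 - 5*b + 6) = (b - 2)*(b + 3)*(b - 3)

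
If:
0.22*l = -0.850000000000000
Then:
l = -3.86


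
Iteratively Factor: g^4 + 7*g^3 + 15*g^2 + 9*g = (g)*(g^3 + 7*g^2 + 15*g + 9) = g*(g + 3)*(g^2 + 4*g + 3) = g*(g + 3)^2*(g + 1)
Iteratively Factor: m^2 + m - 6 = (m + 3)*(m - 2)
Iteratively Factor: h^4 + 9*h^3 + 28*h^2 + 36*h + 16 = (h + 2)*(h^3 + 7*h^2 + 14*h + 8) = (h + 2)*(h + 4)*(h^2 + 3*h + 2) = (h + 2)^2*(h + 4)*(h + 1)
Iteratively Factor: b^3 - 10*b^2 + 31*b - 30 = (b - 3)*(b^2 - 7*b + 10) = (b - 5)*(b - 3)*(b - 2)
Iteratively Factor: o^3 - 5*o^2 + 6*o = (o)*(o^2 - 5*o + 6) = o*(o - 3)*(o - 2)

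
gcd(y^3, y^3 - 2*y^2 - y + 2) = 1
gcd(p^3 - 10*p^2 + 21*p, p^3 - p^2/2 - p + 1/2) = 1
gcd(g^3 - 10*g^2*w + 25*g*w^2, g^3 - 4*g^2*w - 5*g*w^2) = -g^2 + 5*g*w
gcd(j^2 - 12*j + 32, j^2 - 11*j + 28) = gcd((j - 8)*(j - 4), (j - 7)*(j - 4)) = j - 4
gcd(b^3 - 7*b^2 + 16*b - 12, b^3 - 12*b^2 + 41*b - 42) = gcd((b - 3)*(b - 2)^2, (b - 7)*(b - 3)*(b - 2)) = b^2 - 5*b + 6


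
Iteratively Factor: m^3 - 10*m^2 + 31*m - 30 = (m - 5)*(m^2 - 5*m + 6) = (m - 5)*(m - 2)*(m - 3)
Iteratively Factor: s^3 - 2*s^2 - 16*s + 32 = (s + 4)*(s^2 - 6*s + 8) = (s - 4)*(s + 4)*(s - 2)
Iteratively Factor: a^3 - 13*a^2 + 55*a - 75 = (a - 3)*(a^2 - 10*a + 25) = (a - 5)*(a - 3)*(a - 5)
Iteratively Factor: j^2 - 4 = (j + 2)*(j - 2)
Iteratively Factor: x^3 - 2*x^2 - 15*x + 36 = (x + 4)*(x^2 - 6*x + 9) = (x - 3)*(x + 4)*(x - 3)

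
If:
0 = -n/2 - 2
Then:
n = -4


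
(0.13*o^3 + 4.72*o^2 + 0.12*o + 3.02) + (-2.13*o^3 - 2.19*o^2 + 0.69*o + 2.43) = -2.0*o^3 + 2.53*o^2 + 0.81*o + 5.45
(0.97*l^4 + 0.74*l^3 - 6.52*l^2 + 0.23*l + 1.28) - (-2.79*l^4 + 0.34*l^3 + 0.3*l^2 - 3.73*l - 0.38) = 3.76*l^4 + 0.4*l^3 - 6.82*l^2 + 3.96*l + 1.66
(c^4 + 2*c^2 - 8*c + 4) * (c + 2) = c^5 + 2*c^4 + 2*c^3 - 4*c^2 - 12*c + 8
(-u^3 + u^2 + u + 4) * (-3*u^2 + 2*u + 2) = 3*u^5 - 5*u^4 - 3*u^3 - 8*u^2 + 10*u + 8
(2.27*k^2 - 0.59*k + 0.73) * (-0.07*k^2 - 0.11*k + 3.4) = -0.1589*k^4 - 0.2084*k^3 + 7.7318*k^2 - 2.0863*k + 2.482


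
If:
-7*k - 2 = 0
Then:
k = -2/7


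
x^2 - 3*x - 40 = (x - 8)*(x + 5)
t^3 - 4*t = t*(t - 2)*(t + 2)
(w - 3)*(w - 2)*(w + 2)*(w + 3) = w^4 - 13*w^2 + 36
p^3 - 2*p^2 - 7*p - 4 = (p - 4)*(p + 1)^2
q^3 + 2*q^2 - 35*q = q*(q - 5)*(q + 7)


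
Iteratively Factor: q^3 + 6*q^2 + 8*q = (q)*(q^2 + 6*q + 8) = q*(q + 2)*(q + 4)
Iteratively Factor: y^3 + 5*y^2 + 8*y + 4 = (y + 2)*(y^2 + 3*y + 2) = (y + 2)^2*(y + 1)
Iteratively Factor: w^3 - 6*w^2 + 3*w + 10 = (w + 1)*(w^2 - 7*w + 10) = (w - 5)*(w + 1)*(w - 2)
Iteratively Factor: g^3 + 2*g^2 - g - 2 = (g + 2)*(g^2 - 1) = (g - 1)*(g + 2)*(g + 1)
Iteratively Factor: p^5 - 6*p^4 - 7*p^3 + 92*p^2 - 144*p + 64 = (p + 4)*(p^4 - 10*p^3 + 33*p^2 - 40*p + 16) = (p - 1)*(p + 4)*(p^3 - 9*p^2 + 24*p - 16) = (p - 4)*(p - 1)*(p + 4)*(p^2 - 5*p + 4) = (p - 4)*(p - 1)^2*(p + 4)*(p - 4)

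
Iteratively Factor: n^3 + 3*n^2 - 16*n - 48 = (n + 3)*(n^2 - 16) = (n - 4)*(n + 3)*(n + 4)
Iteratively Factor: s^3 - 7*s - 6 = (s - 3)*(s^2 + 3*s + 2) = (s - 3)*(s + 2)*(s + 1)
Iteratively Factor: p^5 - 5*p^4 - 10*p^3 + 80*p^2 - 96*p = (p + 4)*(p^4 - 9*p^3 + 26*p^2 - 24*p) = p*(p + 4)*(p^3 - 9*p^2 + 26*p - 24) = p*(p - 2)*(p + 4)*(p^2 - 7*p + 12) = p*(p - 4)*(p - 2)*(p + 4)*(p - 3)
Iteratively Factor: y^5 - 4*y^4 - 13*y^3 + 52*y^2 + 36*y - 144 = (y + 3)*(y^4 - 7*y^3 + 8*y^2 + 28*y - 48) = (y - 3)*(y + 3)*(y^3 - 4*y^2 - 4*y + 16) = (y - 3)*(y + 2)*(y + 3)*(y^2 - 6*y + 8) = (y - 4)*(y - 3)*(y + 2)*(y + 3)*(y - 2)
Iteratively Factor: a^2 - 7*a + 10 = (a - 2)*(a - 5)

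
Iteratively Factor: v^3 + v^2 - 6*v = (v - 2)*(v^2 + 3*v) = (v - 2)*(v + 3)*(v)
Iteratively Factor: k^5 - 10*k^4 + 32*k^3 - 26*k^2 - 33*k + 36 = (k - 3)*(k^4 - 7*k^3 + 11*k^2 + 7*k - 12) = (k - 3)*(k + 1)*(k^3 - 8*k^2 + 19*k - 12) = (k - 4)*(k - 3)*(k + 1)*(k^2 - 4*k + 3) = (k - 4)*(k - 3)*(k - 1)*(k + 1)*(k - 3)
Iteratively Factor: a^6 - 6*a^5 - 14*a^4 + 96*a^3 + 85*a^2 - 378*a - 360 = (a - 3)*(a^5 - 3*a^4 - 23*a^3 + 27*a^2 + 166*a + 120) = (a - 4)*(a - 3)*(a^4 + a^3 - 19*a^2 - 49*a - 30) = (a - 4)*(a - 3)*(a + 2)*(a^3 - a^2 - 17*a - 15) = (a - 4)*(a - 3)*(a + 2)*(a + 3)*(a^2 - 4*a - 5) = (a - 5)*(a - 4)*(a - 3)*(a + 2)*(a + 3)*(a + 1)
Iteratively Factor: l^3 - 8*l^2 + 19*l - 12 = (l - 3)*(l^2 - 5*l + 4) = (l - 4)*(l - 3)*(l - 1)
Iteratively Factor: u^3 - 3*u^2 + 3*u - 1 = (u - 1)*(u^2 - 2*u + 1) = (u - 1)^2*(u - 1)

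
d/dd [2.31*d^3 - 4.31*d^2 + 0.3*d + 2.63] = 6.93*d^2 - 8.62*d + 0.3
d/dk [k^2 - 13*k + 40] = 2*k - 13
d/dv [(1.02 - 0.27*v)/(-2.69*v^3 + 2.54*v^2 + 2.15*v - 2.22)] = (-1.4526*v^3 + 8.9172*v^2 - 5.1816*v - 1.5936)/(7.2361*v^6 - 13.6652*v^5 - 5.1154*v^4 + 22.8656*v^3 - 6.6551*v^2 - 9.546*v + 4.9284)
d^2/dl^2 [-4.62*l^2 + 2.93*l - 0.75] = -9.24000000000000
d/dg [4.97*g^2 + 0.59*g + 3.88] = 9.94*g + 0.59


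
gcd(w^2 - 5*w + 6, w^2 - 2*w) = w - 2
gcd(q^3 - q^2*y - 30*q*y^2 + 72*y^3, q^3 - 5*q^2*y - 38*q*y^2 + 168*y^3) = -q^2 - 2*q*y + 24*y^2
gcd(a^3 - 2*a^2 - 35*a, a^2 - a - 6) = 1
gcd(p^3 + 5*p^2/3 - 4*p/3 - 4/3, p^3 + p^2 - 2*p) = p^2 + p - 2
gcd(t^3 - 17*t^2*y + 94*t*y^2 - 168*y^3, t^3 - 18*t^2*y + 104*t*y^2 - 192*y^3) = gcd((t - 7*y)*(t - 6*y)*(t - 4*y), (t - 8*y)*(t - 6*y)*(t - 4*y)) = t^2 - 10*t*y + 24*y^2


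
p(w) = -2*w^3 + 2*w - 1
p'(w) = 2 - 6*w^2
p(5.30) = -288.15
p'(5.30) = -166.54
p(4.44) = -167.18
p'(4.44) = -116.28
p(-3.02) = 48.05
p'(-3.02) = -52.72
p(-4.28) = 147.25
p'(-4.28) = -107.91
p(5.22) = -275.03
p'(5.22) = -161.49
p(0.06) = -0.88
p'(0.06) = 1.98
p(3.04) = -51.11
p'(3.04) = -53.45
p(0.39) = -0.34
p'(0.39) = 1.09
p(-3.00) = 47.00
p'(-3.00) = -52.00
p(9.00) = -1441.00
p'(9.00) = -484.00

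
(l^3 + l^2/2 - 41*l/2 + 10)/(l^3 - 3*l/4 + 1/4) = 2*(l^2 + l - 20)/(2*l^2 + l - 1)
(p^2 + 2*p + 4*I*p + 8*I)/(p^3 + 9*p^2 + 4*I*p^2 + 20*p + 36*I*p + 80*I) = (p + 2)/(p^2 + 9*p + 20)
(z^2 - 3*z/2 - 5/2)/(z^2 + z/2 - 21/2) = (2*z^2 - 3*z - 5)/(2*z^2 + z - 21)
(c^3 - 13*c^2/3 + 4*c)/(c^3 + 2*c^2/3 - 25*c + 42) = c*(3*c - 4)/(3*c^2 + 11*c - 42)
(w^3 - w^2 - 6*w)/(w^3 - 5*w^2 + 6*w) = (w + 2)/(w - 2)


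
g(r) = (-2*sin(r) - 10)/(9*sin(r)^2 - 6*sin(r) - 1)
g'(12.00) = -5.45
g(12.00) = -1.86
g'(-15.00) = 2.83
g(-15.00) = -1.30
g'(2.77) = -2.28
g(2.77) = 5.38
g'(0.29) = -1.24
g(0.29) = 5.34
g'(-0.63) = -3.98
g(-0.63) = -1.56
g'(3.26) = 2860.31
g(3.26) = 58.95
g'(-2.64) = 7.83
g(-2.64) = -2.28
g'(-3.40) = 2.77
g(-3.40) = 5.40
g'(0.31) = -0.34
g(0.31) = 5.32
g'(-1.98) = 0.57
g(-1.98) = -0.68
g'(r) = (-18*sin(r)*cos(r) + 6*cos(r))*(-2*sin(r) - 10)/(9*sin(r)^2 - 6*sin(r) - 1)^2 - 2*cos(r)/(9*sin(r)^2 - 6*sin(r) - 1) = 2*(9*sin(r)^2 + 90*sin(r) - 29)*cos(r)/(9*sin(r)^2 - 6*sin(r) - 1)^2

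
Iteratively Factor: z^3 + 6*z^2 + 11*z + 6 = (z + 3)*(z^2 + 3*z + 2) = (z + 1)*(z + 3)*(z + 2)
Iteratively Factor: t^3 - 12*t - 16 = (t - 4)*(t^2 + 4*t + 4) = (t - 4)*(t + 2)*(t + 2)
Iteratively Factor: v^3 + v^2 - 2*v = (v + 2)*(v^2 - v) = (v - 1)*(v + 2)*(v)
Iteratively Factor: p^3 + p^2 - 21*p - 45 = (p + 3)*(p^2 - 2*p - 15) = (p - 5)*(p + 3)*(p + 3)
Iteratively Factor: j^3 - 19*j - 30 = (j - 5)*(j^2 + 5*j + 6) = (j - 5)*(j + 2)*(j + 3)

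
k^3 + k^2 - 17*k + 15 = (k - 3)*(k - 1)*(k + 5)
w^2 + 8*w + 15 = (w + 3)*(w + 5)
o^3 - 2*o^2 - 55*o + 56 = (o - 8)*(o - 1)*(o + 7)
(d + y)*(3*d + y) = 3*d^2 + 4*d*y + y^2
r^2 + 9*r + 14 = (r + 2)*(r + 7)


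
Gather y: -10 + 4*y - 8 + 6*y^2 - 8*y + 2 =6*y^2 - 4*y - 16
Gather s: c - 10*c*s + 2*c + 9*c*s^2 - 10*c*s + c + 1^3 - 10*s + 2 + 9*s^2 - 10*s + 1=4*c + s^2*(9*c + 9) + s*(-20*c - 20) + 4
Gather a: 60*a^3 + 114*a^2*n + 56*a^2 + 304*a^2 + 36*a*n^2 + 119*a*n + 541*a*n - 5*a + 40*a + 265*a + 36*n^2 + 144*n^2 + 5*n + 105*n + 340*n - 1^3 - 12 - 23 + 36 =60*a^3 + a^2*(114*n + 360) + a*(36*n^2 + 660*n + 300) + 180*n^2 + 450*n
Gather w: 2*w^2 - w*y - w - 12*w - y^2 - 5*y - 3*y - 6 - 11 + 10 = 2*w^2 + w*(-y - 13) - y^2 - 8*y - 7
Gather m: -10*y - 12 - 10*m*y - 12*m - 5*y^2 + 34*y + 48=m*(-10*y - 12) - 5*y^2 + 24*y + 36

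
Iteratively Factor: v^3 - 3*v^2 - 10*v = (v - 5)*(v^2 + 2*v) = v*(v - 5)*(v + 2)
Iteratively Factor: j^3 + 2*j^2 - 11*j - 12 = (j + 4)*(j^2 - 2*j - 3) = (j - 3)*(j + 4)*(j + 1)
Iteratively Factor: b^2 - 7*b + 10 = (b - 2)*(b - 5)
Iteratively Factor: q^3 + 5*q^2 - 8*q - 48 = (q - 3)*(q^2 + 8*q + 16) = (q - 3)*(q + 4)*(q + 4)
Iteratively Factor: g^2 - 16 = (g - 4)*(g + 4)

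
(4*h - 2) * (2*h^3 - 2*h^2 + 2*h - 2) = 8*h^4 - 12*h^3 + 12*h^2 - 12*h + 4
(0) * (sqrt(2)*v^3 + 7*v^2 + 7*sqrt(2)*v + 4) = 0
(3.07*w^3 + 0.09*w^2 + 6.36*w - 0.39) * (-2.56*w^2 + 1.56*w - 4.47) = -7.8592*w^5 + 4.5588*w^4 - 29.8641*w^3 + 10.5177*w^2 - 29.0376*w + 1.7433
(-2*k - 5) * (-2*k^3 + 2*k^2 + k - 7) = 4*k^4 + 6*k^3 - 12*k^2 + 9*k + 35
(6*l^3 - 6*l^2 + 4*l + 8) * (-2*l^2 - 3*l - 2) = -12*l^5 - 6*l^4 - 2*l^3 - 16*l^2 - 32*l - 16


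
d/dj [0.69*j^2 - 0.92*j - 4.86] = 1.38*j - 0.92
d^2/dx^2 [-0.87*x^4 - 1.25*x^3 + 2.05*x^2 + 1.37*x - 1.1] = -10.44*x^2 - 7.5*x + 4.1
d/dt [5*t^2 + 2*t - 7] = 10*t + 2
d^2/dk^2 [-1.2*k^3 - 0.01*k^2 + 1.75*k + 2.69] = -7.2*k - 0.02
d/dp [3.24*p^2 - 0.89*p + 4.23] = 6.48*p - 0.89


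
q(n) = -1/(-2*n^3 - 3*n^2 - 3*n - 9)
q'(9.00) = 0.00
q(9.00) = 0.00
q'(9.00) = 0.00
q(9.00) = 0.00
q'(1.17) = -0.05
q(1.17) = 0.05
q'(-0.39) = -0.02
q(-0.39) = 0.12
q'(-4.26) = -0.01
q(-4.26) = -0.01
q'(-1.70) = -1.35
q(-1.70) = 0.36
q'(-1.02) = -0.06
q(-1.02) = 0.14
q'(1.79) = -0.03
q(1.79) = 0.03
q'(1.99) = -0.02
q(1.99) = 0.02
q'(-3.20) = -0.04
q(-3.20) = -0.03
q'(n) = -(6*n^2 + 6*n + 3)/(-2*n^3 - 3*n^2 - 3*n - 9)^2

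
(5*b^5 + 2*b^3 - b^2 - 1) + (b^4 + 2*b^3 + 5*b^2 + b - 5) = 5*b^5 + b^4 + 4*b^3 + 4*b^2 + b - 6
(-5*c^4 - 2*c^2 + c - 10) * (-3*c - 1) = 15*c^5 + 5*c^4 + 6*c^3 - c^2 + 29*c + 10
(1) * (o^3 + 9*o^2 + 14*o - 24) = o^3 + 9*o^2 + 14*o - 24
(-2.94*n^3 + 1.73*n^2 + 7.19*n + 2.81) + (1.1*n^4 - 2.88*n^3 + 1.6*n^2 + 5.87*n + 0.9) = 1.1*n^4 - 5.82*n^3 + 3.33*n^2 + 13.06*n + 3.71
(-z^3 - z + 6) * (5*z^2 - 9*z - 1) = -5*z^5 + 9*z^4 - 4*z^3 + 39*z^2 - 53*z - 6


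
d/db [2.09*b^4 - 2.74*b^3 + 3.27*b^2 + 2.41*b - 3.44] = 8.36*b^3 - 8.22*b^2 + 6.54*b + 2.41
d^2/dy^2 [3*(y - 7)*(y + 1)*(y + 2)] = 18*y - 24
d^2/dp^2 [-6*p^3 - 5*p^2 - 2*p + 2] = -36*p - 10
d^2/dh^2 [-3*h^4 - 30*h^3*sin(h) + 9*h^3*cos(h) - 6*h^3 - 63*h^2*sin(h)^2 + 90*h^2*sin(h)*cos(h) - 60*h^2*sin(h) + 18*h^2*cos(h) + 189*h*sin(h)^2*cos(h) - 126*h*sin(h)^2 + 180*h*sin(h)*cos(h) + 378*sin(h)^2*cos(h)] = 30*h^3*sin(h) - 9*h^3*cos(h) + 6*h^2*sin(h) - 180*h^2*sin(2*h) - 198*h^2*cos(h) - 126*h^2*cos(2*h) - 36*h^2 - 252*h*sin(h) - 612*h*sin(2*h) - 933*h*cos(h)/4 + 108*h*cos(2*h) + 1701*h*cos(3*h)/4 - 36*h - 429*sin(h)/2 - 162*sin(2*h) + 567*sin(3*h)/2 - 117*cos(h)/2 + 423*cos(2*h) + 1701*cos(3*h)/2 - 63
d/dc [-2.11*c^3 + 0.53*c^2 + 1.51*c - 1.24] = -6.33*c^2 + 1.06*c + 1.51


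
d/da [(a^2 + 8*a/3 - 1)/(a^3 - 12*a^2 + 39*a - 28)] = (-3*a^4 - 16*a^3 + 222*a^2 - 240*a - 107)/(3*(a^6 - 24*a^5 + 222*a^4 - 992*a^3 + 2193*a^2 - 2184*a + 784))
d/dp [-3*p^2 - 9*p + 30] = -6*p - 9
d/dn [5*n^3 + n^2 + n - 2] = 15*n^2 + 2*n + 1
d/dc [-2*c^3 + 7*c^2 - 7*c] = -6*c^2 + 14*c - 7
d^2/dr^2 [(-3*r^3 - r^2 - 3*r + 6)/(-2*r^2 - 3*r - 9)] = 6*(-7*r^3 + 39*r^2 + 153*r + 18)/(8*r^6 + 36*r^5 + 162*r^4 + 351*r^3 + 729*r^2 + 729*r + 729)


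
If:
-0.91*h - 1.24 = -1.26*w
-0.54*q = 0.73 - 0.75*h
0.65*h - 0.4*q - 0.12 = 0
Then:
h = -4.45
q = -7.54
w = -2.23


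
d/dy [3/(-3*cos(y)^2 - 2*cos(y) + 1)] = -6*(3*cos(y) + 1)*sin(y)/(3*cos(y)^2 + 2*cos(y) - 1)^2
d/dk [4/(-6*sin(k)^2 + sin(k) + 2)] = 4*(12*sin(k) - 1)*cos(k)/(-6*sin(k)^2 + sin(k) + 2)^2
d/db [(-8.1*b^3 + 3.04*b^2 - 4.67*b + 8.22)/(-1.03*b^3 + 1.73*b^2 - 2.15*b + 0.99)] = (-10.8818*b^4 + 25.2098*b^3 + 2.8859*b^2 - 22.422*b + 13.0497)/(1.0609*b^6 - 3.5638*b^5 + 7.4219*b^4 - 9.4784*b^3 + 8.0479*b^2 - 4.257*b + 0.9801)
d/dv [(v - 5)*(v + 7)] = 2*v + 2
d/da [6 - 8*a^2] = -16*a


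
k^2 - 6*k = k*(k - 6)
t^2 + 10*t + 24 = (t + 4)*(t + 6)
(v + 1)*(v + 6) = v^2 + 7*v + 6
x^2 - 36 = (x - 6)*(x + 6)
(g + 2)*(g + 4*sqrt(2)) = g^2 + 2*g + 4*sqrt(2)*g + 8*sqrt(2)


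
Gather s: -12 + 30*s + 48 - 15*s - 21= 15*s + 15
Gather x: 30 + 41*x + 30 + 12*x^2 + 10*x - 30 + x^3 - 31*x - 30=x^3 + 12*x^2 + 20*x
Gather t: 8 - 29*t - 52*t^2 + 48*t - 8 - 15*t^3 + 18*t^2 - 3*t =-15*t^3 - 34*t^2 + 16*t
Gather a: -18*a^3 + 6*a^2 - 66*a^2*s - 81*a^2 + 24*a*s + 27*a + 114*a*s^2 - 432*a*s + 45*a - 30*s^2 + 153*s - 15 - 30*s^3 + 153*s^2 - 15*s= -18*a^3 + a^2*(-66*s - 75) + a*(114*s^2 - 408*s + 72) - 30*s^3 + 123*s^2 + 138*s - 15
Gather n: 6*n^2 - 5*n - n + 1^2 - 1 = 6*n^2 - 6*n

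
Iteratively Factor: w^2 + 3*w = (w)*(w + 3)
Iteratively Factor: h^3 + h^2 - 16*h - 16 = (h - 4)*(h^2 + 5*h + 4) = (h - 4)*(h + 4)*(h + 1)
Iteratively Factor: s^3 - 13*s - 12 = (s + 1)*(s^2 - s - 12) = (s - 4)*(s + 1)*(s + 3)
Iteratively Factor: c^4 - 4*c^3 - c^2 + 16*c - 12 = (c - 3)*(c^3 - c^2 - 4*c + 4) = (c - 3)*(c - 1)*(c^2 - 4) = (c - 3)*(c - 1)*(c + 2)*(c - 2)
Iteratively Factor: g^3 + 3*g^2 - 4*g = (g)*(g^2 + 3*g - 4) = g*(g - 1)*(g + 4)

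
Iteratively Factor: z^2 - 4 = (z + 2)*(z - 2)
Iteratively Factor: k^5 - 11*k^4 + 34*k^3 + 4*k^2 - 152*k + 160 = (k - 4)*(k^4 - 7*k^3 + 6*k^2 + 28*k - 40) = (k - 4)*(k - 2)*(k^3 - 5*k^2 - 4*k + 20) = (k - 4)*(k - 2)*(k + 2)*(k^2 - 7*k + 10) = (k - 5)*(k - 4)*(k - 2)*(k + 2)*(k - 2)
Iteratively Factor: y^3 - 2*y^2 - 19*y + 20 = (y + 4)*(y^2 - 6*y + 5) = (y - 1)*(y + 4)*(y - 5)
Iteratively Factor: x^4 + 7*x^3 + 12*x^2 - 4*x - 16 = (x - 1)*(x^3 + 8*x^2 + 20*x + 16) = (x - 1)*(x + 4)*(x^2 + 4*x + 4) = (x - 1)*(x + 2)*(x + 4)*(x + 2)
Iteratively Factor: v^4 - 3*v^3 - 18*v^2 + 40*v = (v - 2)*(v^3 - v^2 - 20*v) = v*(v - 2)*(v^2 - v - 20) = v*(v - 5)*(v - 2)*(v + 4)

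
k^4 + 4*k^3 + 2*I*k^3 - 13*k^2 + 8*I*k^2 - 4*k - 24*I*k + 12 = (k - 2)*(k + 6)*(k + I)^2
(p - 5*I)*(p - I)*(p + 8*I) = p^3 + 2*I*p^2 + 43*p - 40*I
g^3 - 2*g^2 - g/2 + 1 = (g - 2)*(g - sqrt(2)/2)*(g + sqrt(2)/2)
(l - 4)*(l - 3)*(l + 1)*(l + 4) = l^4 - 2*l^3 - 19*l^2 + 32*l + 48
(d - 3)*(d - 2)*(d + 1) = d^3 - 4*d^2 + d + 6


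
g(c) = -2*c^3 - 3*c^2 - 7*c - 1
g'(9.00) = -547.00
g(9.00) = -1765.00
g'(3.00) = -79.00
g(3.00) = -103.00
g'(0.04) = -7.25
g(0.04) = -1.28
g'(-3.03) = -43.91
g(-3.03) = 48.30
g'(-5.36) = -147.22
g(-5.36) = 258.31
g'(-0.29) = -5.76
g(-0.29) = 0.83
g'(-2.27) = -24.30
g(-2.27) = 22.83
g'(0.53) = -11.87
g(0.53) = -5.85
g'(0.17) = -8.19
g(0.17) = -2.29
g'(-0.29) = -5.76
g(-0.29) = 0.83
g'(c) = -6*c^2 - 6*c - 7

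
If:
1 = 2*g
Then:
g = 1/2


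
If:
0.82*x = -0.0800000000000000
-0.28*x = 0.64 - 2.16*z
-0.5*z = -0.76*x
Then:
No Solution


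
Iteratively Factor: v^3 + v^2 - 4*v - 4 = (v + 2)*(v^2 - v - 2) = (v + 1)*(v + 2)*(v - 2)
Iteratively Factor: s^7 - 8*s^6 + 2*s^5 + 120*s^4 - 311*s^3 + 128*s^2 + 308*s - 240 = (s + 4)*(s^6 - 12*s^5 + 50*s^4 - 80*s^3 + 9*s^2 + 92*s - 60) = (s - 5)*(s + 4)*(s^5 - 7*s^4 + 15*s^3 - 5*s^2 - 16*s + 12) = (s - 5)*(s - 1)*(s + 4)*(s^4 - 6*s^3 + 9*s^2 + 4*s - 12) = (s - 5)*(s - 1)*(s + 1)*(s + 4)*(s^3 - 7*s^2 + 16*s - 12) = (s - 5)*(s - 2)*(s - 1)*(s + 1)*(s + 4)*(s^2 - 5*s + 6) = (s - 5)*(s - 2)^2*(s - 1)*(s + 1)*(s + 4)*(s - 3)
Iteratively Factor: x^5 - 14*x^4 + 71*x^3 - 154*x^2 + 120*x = (x - 5)*(x^4 - 9*x^3 + 26*x^2 - 24*x) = (x - 5)*(x - 4)*(x^3 - 5*x^2 + 6*x) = x*(x - 5)*(x - 4)*(x^2 - 5*x + 6) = x*(x - 5)*(x - 4)*(x - 3)*(x - 2)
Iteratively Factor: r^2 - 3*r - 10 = (r - 5)*(r + 2)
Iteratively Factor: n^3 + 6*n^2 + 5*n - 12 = (n - 1)*(n^2 + 7*n + 12) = (n - 1)*(n + 3)*(n + 4)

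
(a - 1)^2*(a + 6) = a^3 + 4*a^2 - 11*a + 6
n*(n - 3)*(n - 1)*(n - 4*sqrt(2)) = n^4 - 4*sqrt(2)*n^3 - 4*n^3 + 3*n^2 + 16*sqrt(2)*n^2 - 12*sqrt(2)*n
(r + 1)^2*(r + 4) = r^3 + 6*r^2 + 9*r + 4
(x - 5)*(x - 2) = x^2 - 7*x + 10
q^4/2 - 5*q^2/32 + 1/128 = (q/2 + 1/4)*(q - 1/2)*(q - 1/4)*(q + 1/4)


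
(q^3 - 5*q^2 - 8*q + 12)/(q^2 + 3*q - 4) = (q^2 - 4*q - 12)/(q + 4)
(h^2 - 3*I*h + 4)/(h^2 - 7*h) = (h^2 - 3*I*h + 4)/(h*(h - 7))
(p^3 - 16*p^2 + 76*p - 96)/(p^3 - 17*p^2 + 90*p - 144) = (p - 2)/(p - 3)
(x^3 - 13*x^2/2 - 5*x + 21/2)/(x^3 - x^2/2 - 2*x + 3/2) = (x - 7)/(x - 1)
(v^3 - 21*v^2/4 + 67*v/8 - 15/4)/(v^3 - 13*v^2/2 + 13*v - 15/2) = (4*v^2 - 11*v + 6)/(4*(v^2 - 4*v + 3))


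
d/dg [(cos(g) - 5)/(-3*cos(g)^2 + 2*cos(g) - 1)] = 3*(sin(g)^2 + 10*cos(g) - 4)*sin(g)/(3*sin(g)^2 + 2*cos(g) - 4)^2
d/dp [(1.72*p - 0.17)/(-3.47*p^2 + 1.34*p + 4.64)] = (5.9684*p^2 - 1.1798*p + 8.2086)/(12.0409*p^4 - 9.2996*p^3 - 30.406*p^2 + 12.4352*p + 21.5296)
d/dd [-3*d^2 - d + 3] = -6*d - 1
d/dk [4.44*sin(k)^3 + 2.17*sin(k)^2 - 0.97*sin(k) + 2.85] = (13.32*sin(k)^2 + 4.34*sin(k) - 0.97)*cos(k)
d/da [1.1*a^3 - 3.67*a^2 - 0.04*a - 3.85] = 3.3*a^2 - 7.34*a - 0.04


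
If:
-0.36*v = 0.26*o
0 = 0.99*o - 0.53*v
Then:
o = 0.00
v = 0.00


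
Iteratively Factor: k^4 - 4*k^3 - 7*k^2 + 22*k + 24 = (k - 4)*(k^3 - 7*k - 6) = (k - 4)*(k + 1)*(k^2 - k - 6) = (k - 4)*(k - 3)*(k + 1)*(k + 2)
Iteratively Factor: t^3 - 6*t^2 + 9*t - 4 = (t - 4)*(t^2 - 2*t + 1) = (t - 4)*(t - 1)*(t - 1)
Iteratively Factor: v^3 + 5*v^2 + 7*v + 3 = (v + 1)*(v^2 + 4*v + 3) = (v + 1)^2*(v + 3)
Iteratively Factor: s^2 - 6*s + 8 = (s - 4)*(s - 2)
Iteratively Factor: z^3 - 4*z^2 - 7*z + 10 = (z + 2)*(z^2 - 6*z + 5) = (z - 5)*(z + 2)*(z - 1)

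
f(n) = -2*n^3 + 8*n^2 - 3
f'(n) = -6*n^2 + 16*n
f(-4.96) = 437.86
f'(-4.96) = -226.97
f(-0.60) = 0.31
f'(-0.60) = -11.76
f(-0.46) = -1.11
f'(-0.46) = -8.63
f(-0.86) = 4.19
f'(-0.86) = -18.20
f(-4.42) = 325.99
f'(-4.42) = -187.94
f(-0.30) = -2.23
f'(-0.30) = -5.34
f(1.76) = 10.88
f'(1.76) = 9.57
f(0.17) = -2.78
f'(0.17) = 2.55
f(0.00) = -3.00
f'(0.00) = 0.00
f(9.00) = -813.00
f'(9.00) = -342.00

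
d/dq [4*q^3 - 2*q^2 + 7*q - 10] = 12*q^2 - 4*q + 7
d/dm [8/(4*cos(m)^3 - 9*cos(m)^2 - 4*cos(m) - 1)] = 16*(6*cos(m)^2 - 9*cos(m) - 2)*sin(m)/(4*sin(m)^2*cos(m) - 9*sin(m)^2 + 10)^2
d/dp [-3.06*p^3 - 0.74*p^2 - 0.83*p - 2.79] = -9.18*p^2 - 1.48*p - 0.83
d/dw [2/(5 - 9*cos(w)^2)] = -36*sin(w)*cos(w)/(9*cos(w)^2 - 5)^2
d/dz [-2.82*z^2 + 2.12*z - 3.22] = 2.12 - 5.64*z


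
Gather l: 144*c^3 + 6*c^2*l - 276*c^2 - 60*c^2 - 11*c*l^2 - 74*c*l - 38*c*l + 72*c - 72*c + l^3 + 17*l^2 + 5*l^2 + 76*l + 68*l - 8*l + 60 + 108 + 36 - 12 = 144*c^3 - 336*c^2 + l^3 + l^2*(22 - 11*c) + l*(6*c^2 - 112*c + 136) + 192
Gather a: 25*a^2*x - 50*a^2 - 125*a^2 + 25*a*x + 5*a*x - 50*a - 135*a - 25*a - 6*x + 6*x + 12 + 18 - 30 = a^2*(25*x - 175) + a*(30*x - 210)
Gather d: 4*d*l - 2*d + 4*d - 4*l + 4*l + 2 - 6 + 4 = d*(4*l + 2)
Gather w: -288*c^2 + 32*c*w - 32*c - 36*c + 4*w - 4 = -288*c^2 - 68*c + w*(32*c + 4) - 4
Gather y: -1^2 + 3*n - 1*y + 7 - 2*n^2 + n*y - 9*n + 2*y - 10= -2*n^2 - 6*n + y*(n + 1) - 4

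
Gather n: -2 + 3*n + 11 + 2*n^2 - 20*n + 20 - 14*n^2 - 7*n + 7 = -12*n^2 - 24*n + 36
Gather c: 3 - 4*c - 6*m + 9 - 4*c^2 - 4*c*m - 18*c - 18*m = -4*c^2 + c*(-4*m - 22) - 24*m + 12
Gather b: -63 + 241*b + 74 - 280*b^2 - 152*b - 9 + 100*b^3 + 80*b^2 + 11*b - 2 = 100*b^3 - 200*b^2 + 100*b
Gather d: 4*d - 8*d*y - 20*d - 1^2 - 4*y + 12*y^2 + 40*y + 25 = d*(-8*y - 16) + 12*y^2 + 36*y + 24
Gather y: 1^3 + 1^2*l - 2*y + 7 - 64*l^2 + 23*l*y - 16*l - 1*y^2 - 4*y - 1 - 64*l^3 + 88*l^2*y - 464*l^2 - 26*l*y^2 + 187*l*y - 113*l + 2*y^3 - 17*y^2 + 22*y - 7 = -64*l^3 - 528*l^2 - 128*l + 2*y^3 + y^2*(-26*l - 18) + y*(88*l^2 + 210*l + 16)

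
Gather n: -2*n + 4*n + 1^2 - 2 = 2*n - 1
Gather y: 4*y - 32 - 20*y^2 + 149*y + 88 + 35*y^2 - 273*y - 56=15*y^2 - 120*y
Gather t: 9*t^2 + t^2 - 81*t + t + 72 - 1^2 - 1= 10*t^2 - 80*t + 70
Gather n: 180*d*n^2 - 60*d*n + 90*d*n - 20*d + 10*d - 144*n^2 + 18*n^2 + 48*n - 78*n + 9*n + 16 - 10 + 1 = -10*d + n^2*(180*d - 126) + n*(30*d - 21) + 7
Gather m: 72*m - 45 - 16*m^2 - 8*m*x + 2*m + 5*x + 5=-16*m^2 + m*(74 - 8*x) + 5*x - 40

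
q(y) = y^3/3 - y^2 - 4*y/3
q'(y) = y^2 - 2*y - 4/3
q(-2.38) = -6.98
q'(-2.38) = 9.09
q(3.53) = -2.51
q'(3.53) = 4.07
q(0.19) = -0.29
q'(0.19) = -1.68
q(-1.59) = -1.75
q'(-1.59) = 4.37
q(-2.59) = -9.05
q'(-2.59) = 10.55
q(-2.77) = -11.06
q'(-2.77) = 11.88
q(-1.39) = -0.97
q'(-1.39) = 3.38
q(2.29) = -4.29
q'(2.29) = -0.67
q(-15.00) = -1330.00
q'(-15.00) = 253.67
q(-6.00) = -100.00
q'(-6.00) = 46.67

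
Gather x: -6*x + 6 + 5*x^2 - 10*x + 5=5*x^2 - 16*x + 11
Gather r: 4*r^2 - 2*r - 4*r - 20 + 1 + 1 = 4*r^2 - 6*r - 18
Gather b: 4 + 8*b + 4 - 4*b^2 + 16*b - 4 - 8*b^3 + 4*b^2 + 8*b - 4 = -8*b^3 + 32*b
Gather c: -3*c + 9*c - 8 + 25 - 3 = 6*c + 14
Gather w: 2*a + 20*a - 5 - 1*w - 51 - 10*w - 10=22*a - 11*w - 66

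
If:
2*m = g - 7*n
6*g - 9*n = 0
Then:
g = 3*n/2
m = -11*n/4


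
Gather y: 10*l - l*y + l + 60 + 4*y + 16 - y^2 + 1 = 11*l - y^2 + y*(4 - l) + 77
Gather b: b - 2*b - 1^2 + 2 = 1 - b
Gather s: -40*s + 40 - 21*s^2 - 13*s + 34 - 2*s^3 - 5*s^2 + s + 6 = -2*s^3 - 26*s^2 - 52*s + 80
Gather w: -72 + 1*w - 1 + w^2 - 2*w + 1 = w^2 - w - 72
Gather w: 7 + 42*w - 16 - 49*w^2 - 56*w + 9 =-49*w^2 - 14*w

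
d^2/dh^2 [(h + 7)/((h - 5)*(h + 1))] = 2*(h^3 + 21*h^2 - 69*h + 127)/(h^6 - 12*h^5 + 33*h^4 + 56*h^3 - 165*h^2 - 300*h - 125)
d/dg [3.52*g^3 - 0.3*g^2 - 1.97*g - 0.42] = 10.56*g^2 - 0.6*g - 1.97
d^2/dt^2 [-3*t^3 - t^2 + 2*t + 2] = -18*t - 2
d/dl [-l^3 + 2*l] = 2 - 3*l^2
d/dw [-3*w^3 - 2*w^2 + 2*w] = -9*w^2 - 4*w + 2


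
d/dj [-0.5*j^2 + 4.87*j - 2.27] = 4.87 - 1.0*j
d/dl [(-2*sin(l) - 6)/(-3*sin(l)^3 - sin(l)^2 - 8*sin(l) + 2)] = 2*(-6*sin(l)^3 - 28*sin(l)^2 - 6*sin(l) - 26)*cos(l)/(3*sin(l)^3 + sin(l)^2 + 8*sin(l) - 2)^2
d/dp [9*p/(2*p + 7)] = 63/(2*p + 7)^2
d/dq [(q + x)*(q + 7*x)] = 2*q + 8*x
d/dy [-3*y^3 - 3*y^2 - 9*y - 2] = -9*y^2 - 6*y - 9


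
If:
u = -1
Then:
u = -1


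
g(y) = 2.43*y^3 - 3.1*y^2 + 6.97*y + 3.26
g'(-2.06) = 50.68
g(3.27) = 77.87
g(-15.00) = -9000.04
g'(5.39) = 185.34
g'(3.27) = 64.65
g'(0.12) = 6.33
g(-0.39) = -0.07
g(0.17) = 4.37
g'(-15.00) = 1740.22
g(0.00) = 3.26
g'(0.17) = 6.13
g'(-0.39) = 10.50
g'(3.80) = 88.68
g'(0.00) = 6.97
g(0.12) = 4.06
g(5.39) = 331.28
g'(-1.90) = 45.07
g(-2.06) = -45.50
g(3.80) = 118.32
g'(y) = 7.29*y^2 - 6.2*y + 6.97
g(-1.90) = -37.84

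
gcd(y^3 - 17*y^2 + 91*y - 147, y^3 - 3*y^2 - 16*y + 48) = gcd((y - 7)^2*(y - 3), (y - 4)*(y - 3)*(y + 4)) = y - 3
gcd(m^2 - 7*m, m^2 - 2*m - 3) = 1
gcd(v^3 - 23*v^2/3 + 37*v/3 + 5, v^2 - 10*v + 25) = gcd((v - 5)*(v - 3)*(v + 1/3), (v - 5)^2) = v - 5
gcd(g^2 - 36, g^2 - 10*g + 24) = g - 6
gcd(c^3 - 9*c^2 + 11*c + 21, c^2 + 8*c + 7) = c + 1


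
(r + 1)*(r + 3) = r^2 + 4*r + 3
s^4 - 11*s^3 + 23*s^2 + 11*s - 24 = (s - 8)*(s - 3)*(s - 1)*(s + 1)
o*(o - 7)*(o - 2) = o^3 - 9*o^2 + 14*o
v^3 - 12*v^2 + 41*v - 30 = (v - 6)*(v - 5)*(v - 1)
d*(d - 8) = d^2 - 8*d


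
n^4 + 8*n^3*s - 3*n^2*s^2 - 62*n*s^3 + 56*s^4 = (n - 2*s)*(n - s)*(n + 4*s)*(n + 7*s)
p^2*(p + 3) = p^3 + 3*p^2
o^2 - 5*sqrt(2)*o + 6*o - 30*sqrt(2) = (o + 6)*(o - 5*sqrt(2))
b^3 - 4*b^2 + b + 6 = (b - 3)*(b - 2)*(b + 1)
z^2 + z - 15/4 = (z - 3/2)*(z + 5/2)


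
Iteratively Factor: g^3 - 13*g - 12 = (g - 4)*(g^2 + 4*g + 3) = (g - 4)*(g + 1)*(g + 3)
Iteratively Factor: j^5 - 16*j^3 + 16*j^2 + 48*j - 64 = (j + 4)*(j^4 - 4*j^3 + 16*j - 16) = (j - 2)*(j + 4)*(j^3 - 2*j^2 - 4*j + 8) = (j - 2)^2*(j + 4)*(j^2 - 4) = (j - 2)^3*(j + 4)*(j + 2)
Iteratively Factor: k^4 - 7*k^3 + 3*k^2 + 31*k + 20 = (k + 1)*(k^3 - 8*k^2 + 11*k + 20) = (k + 1)^2*(k^2 - 9*k + 20) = (k - 4)*(k + 1)^2*(k - 5)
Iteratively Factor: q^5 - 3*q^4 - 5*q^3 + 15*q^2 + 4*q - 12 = (q + 1)*(q^4 - 4*q^3 - q^2 + 16*q - 12) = (q - 2)*(q + 1)*(q^3 - 2*q^2 - 5*q + 6) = (q - 2)*(q + 1)*(q + 2)*(q^2 - 4*q + 3) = (q - 2)*(q - 1)*(q + 1)*(q + 2)*(q - 3)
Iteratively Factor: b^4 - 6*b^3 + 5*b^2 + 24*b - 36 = (b - 2)*(b^3 - 4*b^2 - 3*b + 18) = (b - 3)*(b - 2)*(b^2 - b - 6) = (b - 3)*(b - 2)*(b + 2)*(b - 3)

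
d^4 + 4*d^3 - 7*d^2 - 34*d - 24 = (d - 3)*(d + 1)*(d + 2)*(d + 4)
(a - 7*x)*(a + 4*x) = a^2 - 3*a*x - 28*x^2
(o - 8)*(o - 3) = o^2 - 11*o + 24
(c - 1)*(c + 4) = c^2 + 3*c - 4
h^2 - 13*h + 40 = (h - 8)*(h - 5)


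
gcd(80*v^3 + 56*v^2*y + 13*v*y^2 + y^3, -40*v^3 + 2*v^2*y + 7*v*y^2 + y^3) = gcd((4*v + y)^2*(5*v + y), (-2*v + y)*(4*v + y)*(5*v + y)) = 20*v^2 + 9*v*y + y^2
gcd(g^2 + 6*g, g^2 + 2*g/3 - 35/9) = 1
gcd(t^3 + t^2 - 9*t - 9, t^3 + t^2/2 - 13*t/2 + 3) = t + 3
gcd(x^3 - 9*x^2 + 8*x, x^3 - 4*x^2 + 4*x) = x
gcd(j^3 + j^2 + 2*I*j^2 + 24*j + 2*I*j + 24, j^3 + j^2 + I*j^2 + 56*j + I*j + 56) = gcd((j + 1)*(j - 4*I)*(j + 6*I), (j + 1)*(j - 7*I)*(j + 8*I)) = j + 1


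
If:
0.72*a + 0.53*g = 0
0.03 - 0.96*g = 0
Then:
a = -0.02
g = 0.03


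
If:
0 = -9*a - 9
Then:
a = -1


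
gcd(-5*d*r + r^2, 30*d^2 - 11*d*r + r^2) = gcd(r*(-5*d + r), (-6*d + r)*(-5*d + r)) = -5*d + r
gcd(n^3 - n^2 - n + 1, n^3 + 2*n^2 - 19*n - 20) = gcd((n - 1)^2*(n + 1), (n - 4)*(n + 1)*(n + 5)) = n + 1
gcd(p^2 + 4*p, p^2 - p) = p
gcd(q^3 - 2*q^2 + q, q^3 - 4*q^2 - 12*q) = q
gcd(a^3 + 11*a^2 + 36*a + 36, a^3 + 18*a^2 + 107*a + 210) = a + 6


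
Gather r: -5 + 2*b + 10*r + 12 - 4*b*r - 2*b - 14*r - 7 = r*(-4*b - 4)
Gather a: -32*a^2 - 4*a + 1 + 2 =-32*a^2 - 4*a + 3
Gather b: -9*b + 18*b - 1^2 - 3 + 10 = 9*b + 6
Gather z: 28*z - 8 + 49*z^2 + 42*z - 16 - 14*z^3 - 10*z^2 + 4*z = -14*z^3 + 39*z^2 + 74*z - 24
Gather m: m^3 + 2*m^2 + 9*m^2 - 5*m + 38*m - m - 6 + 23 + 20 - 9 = m^3 + 11*m^2 + 32*m + 28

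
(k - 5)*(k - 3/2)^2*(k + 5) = k^4 - 3*k^3 - 91*k^2/4 + 75*k - 225/4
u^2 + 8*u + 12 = (u + 2)*(u + 6)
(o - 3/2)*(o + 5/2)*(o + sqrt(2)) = o^3 + o^2 + sqrt(2)*o^2 - 15*o/4 + sqrt(2)*o - 15*sqrt(2)/4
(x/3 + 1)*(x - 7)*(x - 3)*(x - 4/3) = x^4/3 - 25*x^3/9 + x^2/9 + 25*x - 28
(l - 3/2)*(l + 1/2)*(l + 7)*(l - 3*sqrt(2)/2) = l^4 - 3*sqrt(2)*l^3/2 + 6*l^3 - 9*sqrt(2)*l^2 - 31*l^2/4 - 21*l/4 + 93*sqrt(2)*l/8 + 63*sqrt(2)/8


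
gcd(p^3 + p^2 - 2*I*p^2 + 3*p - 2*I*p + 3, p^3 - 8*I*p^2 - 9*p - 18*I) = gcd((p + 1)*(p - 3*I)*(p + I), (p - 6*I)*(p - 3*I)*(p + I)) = p^2 - 2*I*p + 3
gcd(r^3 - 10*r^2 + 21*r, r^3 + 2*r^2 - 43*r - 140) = r - 7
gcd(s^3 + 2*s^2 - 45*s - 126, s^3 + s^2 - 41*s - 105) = s^2 - 4*s - 21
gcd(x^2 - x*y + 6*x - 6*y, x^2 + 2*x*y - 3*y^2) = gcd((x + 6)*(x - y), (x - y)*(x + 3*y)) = x - y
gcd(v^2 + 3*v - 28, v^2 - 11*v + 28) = v - 4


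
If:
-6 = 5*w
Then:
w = -6/5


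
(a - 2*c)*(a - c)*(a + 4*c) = a^3 + a^2*c - 10*a*c^2 + 8*c^3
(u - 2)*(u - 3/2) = u^2 - 7*u/2 + 3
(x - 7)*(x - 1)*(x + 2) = x^3 - 6*x^2 - 9*x + 14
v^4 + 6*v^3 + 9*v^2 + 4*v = v*(v + 1)^2*(v + 4)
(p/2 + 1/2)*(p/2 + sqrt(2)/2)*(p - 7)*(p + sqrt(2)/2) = p^4/4 - 3*p^3/2 + 3*sqrt(2)*p^3/8 - 9*sqrt(2)*p^2/4 - 3*p^2/2 - 21*sqrt(2)*p/8 - 3*p/2 - 7/4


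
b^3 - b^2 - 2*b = b*(b - 2)*(b + 1)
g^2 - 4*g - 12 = (g - 6)*(g + 2)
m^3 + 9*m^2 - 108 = (m - 3)*(m + 6)^2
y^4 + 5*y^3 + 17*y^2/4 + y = y*(y + 1/2)^2*(y + 4)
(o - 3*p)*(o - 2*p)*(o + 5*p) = o^3 - 19*o*p^2 + 30*p^3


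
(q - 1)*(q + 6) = q^2 + 5*q - 6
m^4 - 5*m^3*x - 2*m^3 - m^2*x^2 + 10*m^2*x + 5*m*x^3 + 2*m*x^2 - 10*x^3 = (m - 2)*(m - 5*x)*(m - x)*(m + x)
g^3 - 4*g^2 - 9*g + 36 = (g - 4)*(g - 3)*(g + 3)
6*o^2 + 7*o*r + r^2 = (o + r)*(6*o + r)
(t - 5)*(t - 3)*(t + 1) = t^3 - 7*t^2 + 7*t + 15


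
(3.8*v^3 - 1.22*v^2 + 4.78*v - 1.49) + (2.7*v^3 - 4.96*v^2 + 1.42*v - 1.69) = 6.5*v^3 - 6.18*v^2 + 6.2*v - 3.18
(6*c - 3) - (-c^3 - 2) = c^3 + 6*c - 1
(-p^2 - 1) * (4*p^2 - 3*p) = -4*p^4 + 3*p^3 - 4*p^2 + 3*p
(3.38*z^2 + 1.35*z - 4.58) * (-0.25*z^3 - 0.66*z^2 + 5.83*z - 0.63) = -0.845*z^5 - 2.5683*z^4 + 19.9594*z^3 + 8.7639*z^2 - 27.5519*z + 2.8854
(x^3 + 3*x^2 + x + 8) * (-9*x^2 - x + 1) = -9*x^5 - 28*x^4 - 11*x^3 - 70*x^2 - 7*x + 8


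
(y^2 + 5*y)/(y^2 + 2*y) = (y + 5)/(y + 2)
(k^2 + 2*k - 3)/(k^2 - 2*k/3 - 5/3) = 3*(-k^2 - 2*k + 3)/(-3*k^2 + 2*k + 5)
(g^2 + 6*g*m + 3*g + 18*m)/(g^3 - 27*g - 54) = (g + 6*m)/(g^2 - 3*g - 18)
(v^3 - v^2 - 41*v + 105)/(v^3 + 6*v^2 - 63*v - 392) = (v^2 - 8*v + 15)/(v^2 - v - 56)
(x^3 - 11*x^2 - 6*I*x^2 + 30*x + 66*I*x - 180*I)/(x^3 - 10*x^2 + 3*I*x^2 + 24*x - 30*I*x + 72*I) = (x^2 - x*(5 + 6*I) + 30*I)/(x^2 + x*(-4 + 3*I) - 12*I)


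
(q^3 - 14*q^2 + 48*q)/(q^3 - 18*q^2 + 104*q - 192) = q/(q - 4)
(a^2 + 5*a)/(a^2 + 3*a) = (a + 5)/(a + 3)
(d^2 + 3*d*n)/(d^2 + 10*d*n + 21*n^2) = d/(d + 7*n)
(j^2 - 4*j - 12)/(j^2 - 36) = (j + 2)/(j + 6)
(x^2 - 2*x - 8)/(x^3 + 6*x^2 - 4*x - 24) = (x - 4)/(x^2 + 4*x - 12)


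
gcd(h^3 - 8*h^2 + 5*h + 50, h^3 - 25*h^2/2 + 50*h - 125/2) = h^2 - 10*h + 25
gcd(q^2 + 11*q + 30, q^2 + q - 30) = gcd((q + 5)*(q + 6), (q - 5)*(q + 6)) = q + 6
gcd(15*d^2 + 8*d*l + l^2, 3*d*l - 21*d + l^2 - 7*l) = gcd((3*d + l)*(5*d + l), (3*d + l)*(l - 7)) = 3*d + l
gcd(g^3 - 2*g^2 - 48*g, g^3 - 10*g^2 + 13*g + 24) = g - 8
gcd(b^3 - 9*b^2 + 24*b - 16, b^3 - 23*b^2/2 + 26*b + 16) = b - 4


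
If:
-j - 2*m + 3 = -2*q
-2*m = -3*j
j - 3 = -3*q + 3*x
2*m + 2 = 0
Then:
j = -2/3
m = -1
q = -17/6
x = -73/18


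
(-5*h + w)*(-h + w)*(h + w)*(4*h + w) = 20*h^4 + h^3*w - 21*h^2*w^2 - h*w^3 + w^4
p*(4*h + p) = 4*h*p + p^2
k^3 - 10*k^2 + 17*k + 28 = (k - 7)*(k - 4)*(k + 1)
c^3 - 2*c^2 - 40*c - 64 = (c - 8)*(c + 2)*(c + 4)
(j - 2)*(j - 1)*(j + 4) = j^3 + j^2 - 10*j + 8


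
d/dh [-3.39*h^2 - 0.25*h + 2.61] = -6.78*h - 0.25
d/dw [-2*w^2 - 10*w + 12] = -4*w - 10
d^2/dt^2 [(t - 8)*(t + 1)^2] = 6*t - 12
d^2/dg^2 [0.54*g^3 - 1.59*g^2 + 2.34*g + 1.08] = 3.24*g - 3.18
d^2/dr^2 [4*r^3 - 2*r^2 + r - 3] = 24*r - 4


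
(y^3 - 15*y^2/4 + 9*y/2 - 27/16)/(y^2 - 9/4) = (8*y^2 - 18*y + 9)/(4*(2*y + 3))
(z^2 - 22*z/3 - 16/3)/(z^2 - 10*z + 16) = (z + 2/3)/(z - 2)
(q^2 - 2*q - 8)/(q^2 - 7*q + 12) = (q + 2)/(q - 3)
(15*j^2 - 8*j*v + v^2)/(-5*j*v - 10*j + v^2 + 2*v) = (-3*j + v)/(v + 2)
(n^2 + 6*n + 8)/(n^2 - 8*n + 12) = (n^2 + 6*n + 8)/(n^2 - 8*n + 12)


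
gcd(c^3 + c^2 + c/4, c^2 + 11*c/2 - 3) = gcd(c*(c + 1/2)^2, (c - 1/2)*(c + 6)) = 1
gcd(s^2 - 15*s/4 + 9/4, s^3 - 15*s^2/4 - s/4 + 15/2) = s - 3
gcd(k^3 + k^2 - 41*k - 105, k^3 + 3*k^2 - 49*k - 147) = k^2 - 4*k - 21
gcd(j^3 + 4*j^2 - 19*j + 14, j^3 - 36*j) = 1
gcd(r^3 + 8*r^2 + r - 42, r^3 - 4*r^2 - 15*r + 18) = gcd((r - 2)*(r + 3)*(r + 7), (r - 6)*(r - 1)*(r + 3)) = r + 3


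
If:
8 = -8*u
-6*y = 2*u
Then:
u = -1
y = 1/3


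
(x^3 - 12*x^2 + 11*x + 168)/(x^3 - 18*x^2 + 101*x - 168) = (x + 3)/(x - 3)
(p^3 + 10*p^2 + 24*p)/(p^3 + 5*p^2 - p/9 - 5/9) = 9*p*(p^2 + 10*p + 24)/(9*p^3 + 45*p^2 - p - 5)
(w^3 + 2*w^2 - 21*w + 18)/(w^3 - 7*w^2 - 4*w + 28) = (w^3 + 2*w^2 - 21*w + 18)/(w^3 - 7*w^2 - 4*w + 28)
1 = 1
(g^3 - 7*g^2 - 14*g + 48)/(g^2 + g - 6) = g - 8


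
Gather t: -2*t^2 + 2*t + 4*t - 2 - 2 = -2*t^2 + 6*t - 4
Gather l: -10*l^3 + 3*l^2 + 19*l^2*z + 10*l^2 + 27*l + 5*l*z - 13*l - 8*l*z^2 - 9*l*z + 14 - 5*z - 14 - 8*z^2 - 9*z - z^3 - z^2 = -10*l^3 + l^2*(19*z + 13) + l*(-8*z^2 - 4*z + 14) - z^3 - 9*z^2 - 14*z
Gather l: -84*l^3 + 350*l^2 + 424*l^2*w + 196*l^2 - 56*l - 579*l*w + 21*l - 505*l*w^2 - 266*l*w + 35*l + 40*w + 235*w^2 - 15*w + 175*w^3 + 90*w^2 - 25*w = -84*l^3 + l^2*(424*w + 546) + l*(-505*w^2 - 845*w) + 175*w^3 + 325*w^2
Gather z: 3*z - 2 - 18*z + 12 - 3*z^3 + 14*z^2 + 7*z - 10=-3*z^3 + 14*z^2 - 8*z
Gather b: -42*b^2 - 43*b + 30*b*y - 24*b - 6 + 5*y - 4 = -42*b^2 + b*(30*y - 67) + 5*y - 10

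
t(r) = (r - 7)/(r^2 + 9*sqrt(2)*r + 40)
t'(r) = (-2*r - 9*sqrt(2))*(r - 7)/(r^2 + 9*sqrt(2)*r + 40)^2 + 1/(r^2 + 9*sqrt(2)*r + 40) = (r^2 + 9*sqrt(2)*r - (r - 7)*(2*r + 9*sqrt(2)) + 40)/(r^2 + 9*sqrt(2)*r + 40)^2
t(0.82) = -0.12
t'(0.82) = 0.05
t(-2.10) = -0.51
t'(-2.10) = 0.30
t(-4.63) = -4.64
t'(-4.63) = 6.82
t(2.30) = -0.06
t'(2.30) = 0.03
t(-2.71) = -0.76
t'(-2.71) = 0.51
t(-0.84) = -0.26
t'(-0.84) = 0.13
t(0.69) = -0.13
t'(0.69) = 0.06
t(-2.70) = -0.75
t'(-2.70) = 0.50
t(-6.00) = 35.37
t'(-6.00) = 67.33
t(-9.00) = -2.48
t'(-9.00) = -1.87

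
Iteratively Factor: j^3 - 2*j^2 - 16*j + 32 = (j + 4)*(j^2 - 6*j + 8) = (j - 4)*(j + 4)*(j - 2)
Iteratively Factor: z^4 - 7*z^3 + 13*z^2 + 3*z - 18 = (z - 3)*(z^3 - 4*z^2 + z + 6) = (z - 3)*(z - 2)*(z^2 - 2*z - 3) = (z - 3)^2*(z - 2)*(z + 1)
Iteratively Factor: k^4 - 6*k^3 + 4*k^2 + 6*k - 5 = (k + 1)*(k^3 - 7*k^2 + 11*k - 5) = (k - 5)*(k + 1)*(k^2 - 2*k + 1) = (k - 5)*(k - 1)*(k + 1)*(k - 1)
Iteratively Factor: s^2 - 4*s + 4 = (s - 2)*(s - 2)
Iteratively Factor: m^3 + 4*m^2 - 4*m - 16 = (m + 4)*(m^2 - 4) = (m + 2)*(m + 4)*(m - 2)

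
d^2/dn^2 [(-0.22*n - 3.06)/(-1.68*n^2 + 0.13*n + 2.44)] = ((-2.2176*n - 10.2244)*(-1.68*n^2 + 0.13*n + 2.44) - (0.22*n + 3.06)*(3.36*n - 0.13)*(6.72*n - 0.26))/(-1.68*n^2 + 0.13*n + 2.44)^3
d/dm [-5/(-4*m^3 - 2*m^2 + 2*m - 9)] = 10*(-6*m^2 - 2*m + 1)/(4*m^3 + 2*m^2 - 2*m + 9)^2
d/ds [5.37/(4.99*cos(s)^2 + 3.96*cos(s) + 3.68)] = (53.5926*cos(s) + 21.2652)*sin(s)/(4.99*cos(s)^2 + 3.96*cos(s) + 3.68)^2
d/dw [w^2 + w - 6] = 2*w + 1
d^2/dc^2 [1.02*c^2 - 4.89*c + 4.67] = 2.04000000000000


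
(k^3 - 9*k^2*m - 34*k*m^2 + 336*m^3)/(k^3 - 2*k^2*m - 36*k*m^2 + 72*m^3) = (k^2 - 15*k*m + 56*m^2)/(k^2 - 8*k*m + 12*m^2)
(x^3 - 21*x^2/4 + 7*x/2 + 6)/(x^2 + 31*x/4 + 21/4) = (x^2 - 6*x + 8)/(x + 7)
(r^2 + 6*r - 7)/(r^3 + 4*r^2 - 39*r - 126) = (r - 1)/(r^2 - 3*r - 18)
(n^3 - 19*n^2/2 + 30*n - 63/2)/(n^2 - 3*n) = n - 13/2 + 21/(2*n)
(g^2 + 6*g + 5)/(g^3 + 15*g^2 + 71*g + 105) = (g + 1)/(g^2 + 10*g + 21)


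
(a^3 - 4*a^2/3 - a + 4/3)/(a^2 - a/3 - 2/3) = (3*a^2 - a - 4)/(3*a + 2)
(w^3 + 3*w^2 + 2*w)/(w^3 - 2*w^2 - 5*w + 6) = w*(w + 1)/(w^2 - 4*w + 3)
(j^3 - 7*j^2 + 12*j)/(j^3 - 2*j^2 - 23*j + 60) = j/(j + 5)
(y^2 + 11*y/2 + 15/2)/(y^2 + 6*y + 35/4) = 2*(y + 3)/(2*y + 7)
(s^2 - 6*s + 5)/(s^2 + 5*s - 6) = (s - 5)/(s + 6)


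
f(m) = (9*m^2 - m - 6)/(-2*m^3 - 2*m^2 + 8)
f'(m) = (18*m - 1)/(-2*m^3 - 2*m^2 + 8) + (6*m^2 + 4*m)*(9*m^2 - m - 6)/(-2*m^3 - 2*m^2 + 8)^2 = (-m*(3*m + 2)*(-9*m^2 + m + 6) + (1 - 18*m)*(m^3 + m^2 - 4))/(2*(m^3 + m^2 - 4)^2)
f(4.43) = -0.81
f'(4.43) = 0.15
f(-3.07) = 1.74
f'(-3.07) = 0.44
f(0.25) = -0.73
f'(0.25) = 0.32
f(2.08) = -1.65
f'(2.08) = 1.09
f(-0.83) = 0.13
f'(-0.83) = -2.04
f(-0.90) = 0.28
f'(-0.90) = -2.15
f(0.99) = 0.45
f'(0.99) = 5.18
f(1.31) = 113.59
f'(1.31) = 24956.60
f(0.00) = -0.75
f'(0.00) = -0.12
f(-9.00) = 0.56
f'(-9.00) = 0.07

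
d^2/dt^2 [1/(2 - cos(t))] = (cos(t)^2 + 2*cos(t) - 2)/(cos(t) - 2)^3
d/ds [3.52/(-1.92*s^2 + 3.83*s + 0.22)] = (13.5168*s - 13.4816)/(-1.92*s^2 + 3.83*s + 0.22)^2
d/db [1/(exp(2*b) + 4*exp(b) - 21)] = 2*(-exp(b) - 2)*exp(b)/(exp(2*b) + 4*exp(b) - 21)^2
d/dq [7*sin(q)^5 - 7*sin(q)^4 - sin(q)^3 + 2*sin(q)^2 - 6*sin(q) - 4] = (35*sin(q)^4 - 28*sin(q)^3 - 3*sin(q)^2 + 4*sin(q) - 6)*cos(q)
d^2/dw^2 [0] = 0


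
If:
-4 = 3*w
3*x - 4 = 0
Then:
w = -4/3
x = 4/3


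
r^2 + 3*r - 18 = (r - 3)*(r + 6)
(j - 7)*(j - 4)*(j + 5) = j^3 - 6*j^2 - 27*j + 140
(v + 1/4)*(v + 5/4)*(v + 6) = v^3 + 15*v^2/2 + 149*v/16 + 15/8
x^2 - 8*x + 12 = (x - 6)*(x - 2)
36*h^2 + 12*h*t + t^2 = (6*h + t)^2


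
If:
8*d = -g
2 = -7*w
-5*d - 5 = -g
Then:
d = -5/13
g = 40/13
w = -2/7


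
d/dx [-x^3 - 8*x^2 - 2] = x*(-3*x - 16)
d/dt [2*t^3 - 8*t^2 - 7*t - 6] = 6*t^2 - 16*t - 7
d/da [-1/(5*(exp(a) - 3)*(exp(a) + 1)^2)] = (3*exp(a) - 5)*exp(a)/(5*(exp(a) - 3)^2*(exp(a) + 1)^3)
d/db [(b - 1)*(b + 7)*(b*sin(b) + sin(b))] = (b - 1)*(b + 1)*sin(b) + (b - 1)*(b + 7)*(b*cos(b) + sqrt(2)*sin(b + pi/4)) + (b + 1)*(b + 7)*sin(b)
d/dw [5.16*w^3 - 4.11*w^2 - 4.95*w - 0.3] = 15.48*w^2 - 8.22*w - 4.95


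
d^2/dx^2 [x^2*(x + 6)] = 6*x + 12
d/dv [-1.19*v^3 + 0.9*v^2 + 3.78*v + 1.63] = -3.57*v^2 + 1.8*v + 3.78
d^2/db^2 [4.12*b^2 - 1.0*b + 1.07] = 8.24000000000000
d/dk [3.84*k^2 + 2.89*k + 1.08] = 7.68*k + 2.89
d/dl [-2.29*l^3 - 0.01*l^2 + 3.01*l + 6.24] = -6.87*l^2 - 0.02*l + 3.01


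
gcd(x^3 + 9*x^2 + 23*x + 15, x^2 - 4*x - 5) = x + 1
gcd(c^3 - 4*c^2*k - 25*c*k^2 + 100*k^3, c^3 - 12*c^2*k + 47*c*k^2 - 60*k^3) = c^2 - 9*c*k + 20*k^2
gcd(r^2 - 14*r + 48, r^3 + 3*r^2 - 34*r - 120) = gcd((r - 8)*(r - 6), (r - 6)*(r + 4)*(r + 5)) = r - 6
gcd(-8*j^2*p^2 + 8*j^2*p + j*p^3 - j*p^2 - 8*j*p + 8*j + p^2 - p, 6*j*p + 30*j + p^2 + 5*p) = 1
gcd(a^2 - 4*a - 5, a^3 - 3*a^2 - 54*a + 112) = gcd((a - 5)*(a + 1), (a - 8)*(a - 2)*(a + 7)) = 1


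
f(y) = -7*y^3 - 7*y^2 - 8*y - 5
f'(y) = -21*y^2 - 14*y - 8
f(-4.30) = 456.52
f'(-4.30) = -336.09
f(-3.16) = 171.26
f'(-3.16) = -173.46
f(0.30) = -8.22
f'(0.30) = -14.09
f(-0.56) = -1.49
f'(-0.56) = -6.75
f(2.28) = -142.60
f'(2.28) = -149.09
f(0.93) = -24.12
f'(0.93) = -39.18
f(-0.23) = -3.45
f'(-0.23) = -5.89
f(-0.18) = -3.75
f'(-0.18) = -6.16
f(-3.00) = 145.00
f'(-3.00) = -155.00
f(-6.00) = 1303.00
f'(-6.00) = -680.00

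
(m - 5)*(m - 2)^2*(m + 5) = m^4 - 4*m^3 - 21*m^2 + 100*m - 100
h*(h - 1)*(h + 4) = h^3 + 3*h^2 - 4*h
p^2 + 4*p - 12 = (p - 2)*(p + 6)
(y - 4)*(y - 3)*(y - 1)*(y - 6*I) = y^4 - 8*y^3 - 6*I*y^3 + 19*y^2 + 48*I*y^2 - 12*y - 114*I*y + 72*I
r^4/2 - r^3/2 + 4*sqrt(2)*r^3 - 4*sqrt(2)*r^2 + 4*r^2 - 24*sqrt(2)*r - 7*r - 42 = (r/2 + 1)*(r - 3)*(r + sqrt(2))*(r + 7*sqrt(2))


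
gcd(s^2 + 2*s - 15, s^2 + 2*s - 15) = s^2 + 2*s - 15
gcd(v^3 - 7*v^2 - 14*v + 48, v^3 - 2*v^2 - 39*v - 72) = v^2 - 5*v - 24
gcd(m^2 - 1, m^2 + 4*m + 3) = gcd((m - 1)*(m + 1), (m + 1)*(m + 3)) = m + 1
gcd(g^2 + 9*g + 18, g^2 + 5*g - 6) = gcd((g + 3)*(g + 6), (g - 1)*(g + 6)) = g + 6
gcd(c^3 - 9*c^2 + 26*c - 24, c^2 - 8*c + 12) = c - 2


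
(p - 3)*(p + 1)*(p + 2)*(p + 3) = p^4 + 3*p^3 - 7*p^2 - 27*p - 18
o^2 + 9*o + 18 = (o + 3)*(o + 6)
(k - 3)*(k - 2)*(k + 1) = k^3 - 4*k^2 + k + 6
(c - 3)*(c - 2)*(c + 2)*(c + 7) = c^4 + 4*c^3 - 25*c^2 - 16*c + 84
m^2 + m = m*(m + 1)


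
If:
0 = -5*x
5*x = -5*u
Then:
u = 0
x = 0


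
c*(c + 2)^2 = c^3 + 4*c^2 + 4*c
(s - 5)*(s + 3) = s^2 - 2*s - 15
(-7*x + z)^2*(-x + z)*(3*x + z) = -147*x^4 + 140*x^3*z + 18*x^2*z^2 - 12*x*z^3 + z^4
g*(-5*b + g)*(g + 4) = -5*b*g^2 - 20*b*g + g^3 + 4*g^2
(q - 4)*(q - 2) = q^2 - 6*q + 8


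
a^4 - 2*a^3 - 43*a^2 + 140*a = a*(a - 5)*(a - 4)*(a + 7)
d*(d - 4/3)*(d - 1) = d^3 - 7*d^2/3 + 4*d/3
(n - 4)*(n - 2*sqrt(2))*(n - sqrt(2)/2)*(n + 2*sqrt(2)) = n^4 - 4*n^3 - sqrt(2)*n^3/2 - 8*n^2 + 2*sqrt(2)*n^2 + 4*sqrt(2)*n + 32*n - 16*sqrt(2)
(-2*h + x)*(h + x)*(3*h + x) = -6*h^3 - 5*h^2*x + 2*h*x^2 + x^3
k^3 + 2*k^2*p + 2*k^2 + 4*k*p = k*(k + 2)*(k + 2*p)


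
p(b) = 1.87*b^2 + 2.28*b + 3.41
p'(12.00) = 47.16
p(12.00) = 300.05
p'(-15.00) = -53.82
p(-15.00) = 389.96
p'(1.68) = 8.56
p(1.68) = 12.52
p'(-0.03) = 2.17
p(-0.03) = 3.34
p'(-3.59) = -11.15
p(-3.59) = 19.33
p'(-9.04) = -31.53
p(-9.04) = 135.62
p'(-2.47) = -6.96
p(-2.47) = 9.19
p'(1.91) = 9.42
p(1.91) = 14.59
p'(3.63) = 15.86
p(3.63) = 36.33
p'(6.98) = 28.39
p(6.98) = 110.43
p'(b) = 3.74*b + 2.28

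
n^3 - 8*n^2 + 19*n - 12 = (n - 4)*(n - 3)*(n - 1)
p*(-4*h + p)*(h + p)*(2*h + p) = -8*h^3*p - 10*h^2*p^2 - h*p^3 + p^4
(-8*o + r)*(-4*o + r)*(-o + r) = -32*o^3 + 44*o^2*r - 13*o*r^2 + r^3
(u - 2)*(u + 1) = u^2 - u - 2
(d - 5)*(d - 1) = d^2 - 6*d + 5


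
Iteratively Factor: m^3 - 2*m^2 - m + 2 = (m - 2)*(m^2 - 1) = (m - 2)*(m - 1)*(m + 1)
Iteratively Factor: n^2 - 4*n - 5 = (n - 5)*(n + 1)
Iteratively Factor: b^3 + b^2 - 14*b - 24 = (b + 2)*(b^2 - b - 12) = (b + 2)*(b + 3)*(b - 4)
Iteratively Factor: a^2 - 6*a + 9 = (a - 3)*(a - 3)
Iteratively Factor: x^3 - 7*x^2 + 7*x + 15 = (x - 3)*(x^2 - 4*x - 5) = (x - 3)*(x + 1)*(x - 5)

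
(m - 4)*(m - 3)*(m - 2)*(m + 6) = m^4 - 3*m^3 - 28*m^2 + 132*m - 144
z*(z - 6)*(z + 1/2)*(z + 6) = z^4 + z^3/2 - 36*z^2 - 18*z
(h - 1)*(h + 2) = h^2 + h - 2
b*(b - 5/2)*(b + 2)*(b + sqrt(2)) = b^4 - b^3/2 + sqrt(2)*b^3 - 5*b^2 - sqrt(2)*b^2/2 - 5*sqrt(2)*b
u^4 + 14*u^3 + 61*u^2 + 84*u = u*(u + 3)*(u + 4)*(u + 7)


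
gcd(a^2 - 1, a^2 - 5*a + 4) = a - 1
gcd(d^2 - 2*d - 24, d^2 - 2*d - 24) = d^2 - 2*d - 24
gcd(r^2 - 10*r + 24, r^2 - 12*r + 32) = r - 4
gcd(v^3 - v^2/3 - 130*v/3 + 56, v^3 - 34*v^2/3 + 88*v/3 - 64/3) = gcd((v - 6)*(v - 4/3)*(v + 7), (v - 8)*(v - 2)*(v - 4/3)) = v - 4/3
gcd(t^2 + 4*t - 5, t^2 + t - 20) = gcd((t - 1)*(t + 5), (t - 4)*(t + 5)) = t + 5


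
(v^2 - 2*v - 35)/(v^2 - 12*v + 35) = (v + 5)/(v - 5)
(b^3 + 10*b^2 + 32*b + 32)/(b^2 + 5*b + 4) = (b^2 + 6*b + 8)/(b + 1)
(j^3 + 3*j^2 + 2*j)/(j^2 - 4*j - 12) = j*(j + 1)/(j - 6)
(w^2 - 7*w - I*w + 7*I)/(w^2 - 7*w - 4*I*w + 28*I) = (w - I)/(w - 4*I)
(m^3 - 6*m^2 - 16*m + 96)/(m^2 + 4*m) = m - 10 + 24/m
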